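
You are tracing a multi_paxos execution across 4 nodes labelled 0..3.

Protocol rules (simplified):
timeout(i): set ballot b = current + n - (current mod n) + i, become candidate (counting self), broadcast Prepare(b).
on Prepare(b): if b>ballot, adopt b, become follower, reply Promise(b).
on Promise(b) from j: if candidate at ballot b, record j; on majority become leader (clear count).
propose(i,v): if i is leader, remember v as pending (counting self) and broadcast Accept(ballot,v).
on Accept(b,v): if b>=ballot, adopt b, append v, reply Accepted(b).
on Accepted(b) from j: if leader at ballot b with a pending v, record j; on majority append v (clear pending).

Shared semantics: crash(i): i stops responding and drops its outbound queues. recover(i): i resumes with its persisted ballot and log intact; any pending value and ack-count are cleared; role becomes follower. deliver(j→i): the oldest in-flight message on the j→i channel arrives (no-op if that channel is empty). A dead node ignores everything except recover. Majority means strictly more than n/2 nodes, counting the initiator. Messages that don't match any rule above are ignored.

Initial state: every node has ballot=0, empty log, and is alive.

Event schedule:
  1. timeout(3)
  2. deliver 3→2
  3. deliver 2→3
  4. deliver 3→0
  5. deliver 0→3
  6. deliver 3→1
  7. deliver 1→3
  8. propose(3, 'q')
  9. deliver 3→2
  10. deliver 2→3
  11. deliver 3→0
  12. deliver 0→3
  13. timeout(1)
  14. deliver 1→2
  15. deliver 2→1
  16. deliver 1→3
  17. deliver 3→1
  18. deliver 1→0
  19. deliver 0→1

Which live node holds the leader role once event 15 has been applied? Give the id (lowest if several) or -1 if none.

step 1 timeout(3): 3={cand,b=7,log=-}
step 2 deliver 3→2: 2={foll,b=7,log=-}
step 3 deliver 2→3: —
step 4 deliver 3→0: 0={foll,b=7,log=-}
step 5 deliver 0→3: 3={lead,b=7,log=-}
step 6 deliver 3→1: 1={foll,b=7,log=-}
step 7 deliver 1→3: —
step 8 propose(3,'q'): —
step 9 deliver 3→2: 2={foll,b=7,log=q}
step 10 deliver 2→3: —
step 11 deliver 3→0: 0={foll,b=7,log=q}
step 12 deliver 0→3: 3={lead,b=7,log=q}
step 13 timeout(1): 1={cand,b=9,log=-}
step 14 deliver 1→2: 2={foll,b=9,log=q}
step 15 deliver 2→1: —

3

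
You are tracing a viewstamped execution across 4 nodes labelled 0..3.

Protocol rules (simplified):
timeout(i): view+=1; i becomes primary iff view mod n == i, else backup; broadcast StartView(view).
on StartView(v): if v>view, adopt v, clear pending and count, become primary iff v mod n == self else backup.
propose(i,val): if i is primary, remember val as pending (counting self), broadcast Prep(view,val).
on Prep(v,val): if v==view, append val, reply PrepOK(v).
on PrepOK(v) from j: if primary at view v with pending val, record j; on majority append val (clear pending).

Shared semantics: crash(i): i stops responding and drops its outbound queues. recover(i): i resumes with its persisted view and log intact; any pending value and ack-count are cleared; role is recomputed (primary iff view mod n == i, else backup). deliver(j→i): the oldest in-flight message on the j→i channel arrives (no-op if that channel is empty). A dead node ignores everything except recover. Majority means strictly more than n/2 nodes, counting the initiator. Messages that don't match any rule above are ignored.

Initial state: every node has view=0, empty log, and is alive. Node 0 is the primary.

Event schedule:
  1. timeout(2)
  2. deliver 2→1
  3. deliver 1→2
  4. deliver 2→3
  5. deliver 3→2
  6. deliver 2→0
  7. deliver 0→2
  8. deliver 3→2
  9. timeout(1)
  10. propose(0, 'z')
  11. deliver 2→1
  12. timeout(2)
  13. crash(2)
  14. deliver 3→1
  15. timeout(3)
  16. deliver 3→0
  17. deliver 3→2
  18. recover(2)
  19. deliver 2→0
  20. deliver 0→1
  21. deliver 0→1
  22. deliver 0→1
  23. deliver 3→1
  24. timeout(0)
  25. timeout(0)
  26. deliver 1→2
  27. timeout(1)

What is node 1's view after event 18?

step 1 timeout(2): 2={back,v=1,log=-}
step 2 deliver 2→1: 1={prim,v=1,log=-}
step 3 deliver 1→2: —
step 4 deliver 2→3: 3={back,v=1,log=-}
step 5 deliver 3→2: —
step 6 deliver 2→0: 0={back,v=1,log=-}
step 7 deliver 0→2: —
step 8 deliver 3→2: —
step 9 timeout(1): 1={back,v=2,log=-}
step 10 propose(0,'z'): —
step 11 deliver 2→1: —
step 12 timeout(2): 2={prim,v=2,log=-}
step 13 crash(2): 2={✗prim,v=2,log=-}
step 14 deliver 3→1: —
step 15 timeout(3): 3={back,v=2,log=-}
step 16 deliver 3→0: 0={back,v=2,log=-}
step 17 deliver 3→2: —
step 18 recover(2): 2={prim,v=2,log=-}

2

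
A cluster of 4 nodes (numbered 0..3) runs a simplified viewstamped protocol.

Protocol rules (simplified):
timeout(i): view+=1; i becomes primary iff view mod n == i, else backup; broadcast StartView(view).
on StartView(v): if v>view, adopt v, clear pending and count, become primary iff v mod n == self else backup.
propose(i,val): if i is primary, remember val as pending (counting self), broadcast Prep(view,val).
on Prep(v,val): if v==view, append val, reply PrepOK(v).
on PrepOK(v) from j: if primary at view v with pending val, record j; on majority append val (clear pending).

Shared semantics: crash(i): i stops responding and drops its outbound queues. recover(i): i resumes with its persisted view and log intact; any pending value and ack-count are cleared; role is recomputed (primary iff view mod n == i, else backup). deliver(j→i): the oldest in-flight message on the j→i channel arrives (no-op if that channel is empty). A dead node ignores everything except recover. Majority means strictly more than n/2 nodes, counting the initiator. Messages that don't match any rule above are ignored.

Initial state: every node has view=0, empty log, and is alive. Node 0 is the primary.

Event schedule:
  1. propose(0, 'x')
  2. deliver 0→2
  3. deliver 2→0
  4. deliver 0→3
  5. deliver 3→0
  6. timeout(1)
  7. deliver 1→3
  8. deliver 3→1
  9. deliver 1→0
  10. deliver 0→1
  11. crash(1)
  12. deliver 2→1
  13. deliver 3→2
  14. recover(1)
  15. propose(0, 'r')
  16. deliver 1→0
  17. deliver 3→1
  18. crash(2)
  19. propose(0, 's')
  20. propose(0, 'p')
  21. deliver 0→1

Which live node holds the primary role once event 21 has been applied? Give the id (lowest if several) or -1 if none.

1. propose(0,'x'):  nop
2. deliver 0→2:  <2:back v0 x>
3. deliver 2→0:  nop
4. deliver 0→3:  <3:back v0 x>
5. deliver 3→0:  <0:prim v0 x>
6. timeout(1):  <1:prim v1 ->
7. deliver 1→3:  <3:back v1 x>
8. deliver 3→1:  nop
9. deliver 1→0:  <0:back v1 x>
10. deliver 0→1:  nop
11. crash(1):  <1:✗prim v1 ->
12. deliver 2→1:  nop
13. deliver 3→2:  nop
14. recover(1):  <1:prim v1 ->
15. propose(0,'r'):  nop
16. deliver 1→0:  nop
17. deliver 3→1:  nop
18. crash(2):  <2:✗back v0 x>
19. propose(0,'s'):  nop
20. propose(0,'p'):  nop
21. deliver 0→1:  nop

1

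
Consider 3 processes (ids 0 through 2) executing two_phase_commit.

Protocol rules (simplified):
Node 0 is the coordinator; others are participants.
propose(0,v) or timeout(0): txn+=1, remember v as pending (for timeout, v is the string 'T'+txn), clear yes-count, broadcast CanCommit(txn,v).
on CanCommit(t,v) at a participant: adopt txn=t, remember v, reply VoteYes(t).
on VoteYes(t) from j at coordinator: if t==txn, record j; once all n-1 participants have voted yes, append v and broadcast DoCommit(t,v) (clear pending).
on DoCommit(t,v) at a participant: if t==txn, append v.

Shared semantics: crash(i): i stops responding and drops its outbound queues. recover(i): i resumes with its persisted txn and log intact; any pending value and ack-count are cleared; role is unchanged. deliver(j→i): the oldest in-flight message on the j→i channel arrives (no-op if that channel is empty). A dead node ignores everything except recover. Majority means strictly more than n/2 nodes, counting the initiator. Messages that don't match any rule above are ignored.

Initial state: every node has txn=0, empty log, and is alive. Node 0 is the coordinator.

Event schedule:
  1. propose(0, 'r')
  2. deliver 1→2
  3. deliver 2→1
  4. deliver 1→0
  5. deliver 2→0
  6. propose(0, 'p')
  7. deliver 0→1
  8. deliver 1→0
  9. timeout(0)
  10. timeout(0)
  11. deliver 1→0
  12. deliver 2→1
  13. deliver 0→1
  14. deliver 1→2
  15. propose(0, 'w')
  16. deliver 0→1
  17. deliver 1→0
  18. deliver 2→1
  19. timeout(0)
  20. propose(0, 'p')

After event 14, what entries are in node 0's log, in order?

after 1 — propose(0,'r'): n0:coor/t1/[-]
after 2 — deliver 1→2: ·
after 3 — deliver 2→1: ·
after 4 — deliver 1→0: ·
after 5 — deliver 2→0: ·
after 6 — propose(0,'p'): n0:coor/t2/[-]
after 7 — deliver 0→1: n1:part/t1/[-]
after 8 — deliver 1→0: ·
after 9 — timeout(0): n0:coor/t3/[-]
after 10 — timeout(0): n0:coor/t4/[-]
after 11 — deliver 1→0: ·
after 12 — deliver 2→1: ·
after 13 — deliver 0→1: n1:part/t2/[-]
after 14 — deliver 1→2: ·

empty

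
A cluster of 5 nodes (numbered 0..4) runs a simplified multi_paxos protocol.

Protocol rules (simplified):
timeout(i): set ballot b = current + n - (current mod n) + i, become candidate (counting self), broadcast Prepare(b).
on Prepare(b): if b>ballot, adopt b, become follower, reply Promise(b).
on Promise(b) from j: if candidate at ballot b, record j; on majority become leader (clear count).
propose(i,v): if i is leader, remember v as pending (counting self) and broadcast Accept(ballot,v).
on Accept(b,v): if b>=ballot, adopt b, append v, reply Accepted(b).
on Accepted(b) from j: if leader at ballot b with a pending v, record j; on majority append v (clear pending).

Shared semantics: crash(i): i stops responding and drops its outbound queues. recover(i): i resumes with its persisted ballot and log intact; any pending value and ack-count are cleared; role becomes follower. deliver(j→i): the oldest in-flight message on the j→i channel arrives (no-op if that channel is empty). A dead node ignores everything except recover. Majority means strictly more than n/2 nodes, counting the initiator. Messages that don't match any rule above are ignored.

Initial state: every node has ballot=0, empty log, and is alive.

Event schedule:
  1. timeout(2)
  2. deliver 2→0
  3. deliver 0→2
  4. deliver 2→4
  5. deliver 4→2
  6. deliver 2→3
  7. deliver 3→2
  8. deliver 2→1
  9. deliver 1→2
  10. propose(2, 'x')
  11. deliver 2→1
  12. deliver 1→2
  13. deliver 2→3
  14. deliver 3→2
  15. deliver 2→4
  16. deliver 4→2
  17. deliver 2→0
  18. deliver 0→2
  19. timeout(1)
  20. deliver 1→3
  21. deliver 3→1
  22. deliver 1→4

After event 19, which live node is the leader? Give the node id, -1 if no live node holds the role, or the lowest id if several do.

2

step 1 timeout(2): 2={cand,b=7,log=-}
step 2 deliver 2→0: 0={foll,b=7,log=-}
step 3 deliver 0→2: —
step 4 deliver 2→4: 4={foll,b=7,log=-}
step 5 deliver 4→2: 2={lead,b=7,log=-}
step 6 deliver 2→3: 3={foll,b=7,log=-}
step 7 deliver 3→2: —
step 8 deliver 2→1: 1={foll,b=7,log=-}
step 9 deliver 1→2: —
step 10 propose(2,'x'): —
step 11 deliver 2→1: 1={foll,b=7,log=x}
step 12 deliver 1→2: —
step 13 deliver 2→3: 3={foll,b=7,log=x}
step 14 deliver 3→2: 2={lead,b=7,log=x}
step 15 deliver 2→4: 4={foll,b=7,log=x}
step 16 deliver 4→2: —
step 17 deliver 2→0: 0={foll,b=7,log=x}
step 18 deliver 0→2: —
step 19 timeout(1): 1={cand,b=11,log=x}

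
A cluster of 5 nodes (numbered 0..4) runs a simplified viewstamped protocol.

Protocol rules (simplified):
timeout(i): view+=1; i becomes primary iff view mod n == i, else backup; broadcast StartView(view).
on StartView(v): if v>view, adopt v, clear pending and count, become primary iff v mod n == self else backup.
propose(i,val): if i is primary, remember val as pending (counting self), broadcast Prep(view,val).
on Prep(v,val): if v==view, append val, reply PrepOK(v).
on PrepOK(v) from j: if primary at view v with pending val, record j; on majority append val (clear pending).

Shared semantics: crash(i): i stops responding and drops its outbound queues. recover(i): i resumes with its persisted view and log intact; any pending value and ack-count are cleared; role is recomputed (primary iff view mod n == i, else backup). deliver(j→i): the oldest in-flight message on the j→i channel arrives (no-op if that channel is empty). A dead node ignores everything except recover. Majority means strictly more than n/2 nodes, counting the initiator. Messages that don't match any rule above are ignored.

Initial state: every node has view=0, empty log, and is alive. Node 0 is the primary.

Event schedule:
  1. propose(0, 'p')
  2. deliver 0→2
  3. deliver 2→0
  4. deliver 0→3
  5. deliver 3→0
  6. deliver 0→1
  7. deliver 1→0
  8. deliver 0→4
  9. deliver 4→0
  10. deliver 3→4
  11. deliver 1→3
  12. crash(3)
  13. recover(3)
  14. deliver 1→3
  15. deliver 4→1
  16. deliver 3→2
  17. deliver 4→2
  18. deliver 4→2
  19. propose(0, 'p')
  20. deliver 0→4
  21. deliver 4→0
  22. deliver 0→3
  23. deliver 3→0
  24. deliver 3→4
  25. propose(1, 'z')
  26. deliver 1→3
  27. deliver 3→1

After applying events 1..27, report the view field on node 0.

0

[1] propose(0,'p') → ∅
[2] deliver 0→2 → N2(back v0 [p])
[3] deliver 2→0 → ∅
[4] deliver 0→3 → N3(back v0 [p])
[5] deliver 3→0 → N0(prim v0 [p])
[6] deliver 0→1 → N1(back v0 [p])
[7] deliver 1→0 → ∅
[8] deliver 0→4 → N4(back v0 [p])
[9] deliver 4→0 → ∅
[10] deliver 3→4 → ∅
[11] deliver 1→3 → ∅
[12] crash(3) → N3(✗back v0 [p])
[13] recover(3) → N3(back v0 [p])
[14] deliver 1→3 → ∅
[15] deliver 4→1 → ∅
[16] deliver 3→2 → ∅
[17] deliver 4→2 → ∅
[18] deliver 4→2 → ∅
[19] propose(0,'p') → ∅
[20] deliver 0→4 → N4(back v0 [p,p])
[21] deliver 4→0 → ∅
[22] deliver 0→3 → N3(back v0 [p,p])
[23] deliver 3→0 → N0(prim v0 [p,p])
[24] deliver 3→4 → ∅
[25] propose(1,'z') → ∅
[26] deliver 1→3 → ∅
[27] deliver 3→1 → ∅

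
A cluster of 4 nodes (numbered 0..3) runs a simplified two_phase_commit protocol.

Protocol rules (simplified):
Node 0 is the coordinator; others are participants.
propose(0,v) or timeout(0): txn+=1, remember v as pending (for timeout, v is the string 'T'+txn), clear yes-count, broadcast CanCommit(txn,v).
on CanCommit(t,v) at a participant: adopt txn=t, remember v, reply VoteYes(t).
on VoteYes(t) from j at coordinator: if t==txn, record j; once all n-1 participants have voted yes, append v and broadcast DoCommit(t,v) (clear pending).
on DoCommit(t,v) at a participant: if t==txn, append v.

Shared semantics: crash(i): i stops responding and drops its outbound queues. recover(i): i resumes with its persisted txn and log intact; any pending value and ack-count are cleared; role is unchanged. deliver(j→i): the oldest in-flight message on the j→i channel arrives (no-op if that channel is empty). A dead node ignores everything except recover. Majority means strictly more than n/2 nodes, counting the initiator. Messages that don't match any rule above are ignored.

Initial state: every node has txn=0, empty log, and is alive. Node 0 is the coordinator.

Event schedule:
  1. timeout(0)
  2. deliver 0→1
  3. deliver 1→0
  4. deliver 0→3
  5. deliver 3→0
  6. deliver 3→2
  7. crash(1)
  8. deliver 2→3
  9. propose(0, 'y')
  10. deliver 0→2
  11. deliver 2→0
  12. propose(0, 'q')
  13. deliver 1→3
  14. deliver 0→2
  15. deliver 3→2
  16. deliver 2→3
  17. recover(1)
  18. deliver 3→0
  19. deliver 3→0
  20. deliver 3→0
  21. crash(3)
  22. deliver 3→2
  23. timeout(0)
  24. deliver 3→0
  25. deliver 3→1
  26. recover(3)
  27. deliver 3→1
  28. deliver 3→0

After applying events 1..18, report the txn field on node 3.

[1] timeout(0) → N0(coor t1 [-])
[2] deliver 0→1 → N1(part t1 [-])
[3] deliver 1→0 → ∅
[4] deliver 0→3 → N3(part t1 [-])
[5] deliver 3→0 → ∅
[6] deliver 3→2 → ∅
[7] crash(1) → N1(✗part t1 [-])
[8] deliver 2→3 → ∅
[9] propose(0,'y') → N0(coor t2 [-])
[10] deliver 0→2 → N2(part t1 [-])
[11] deliver 2→0 → ∅
[12] propose(0,'q') → N0(coor t3 [-])
[13] deliver 1→3 → ∅
[14] deliver 0→2 → N2(part t2 [-])
[15] deliver 3→2 → ∅
[16] deliver 2→3 → ∅
[17] recover(1) → N1(part t1 [-])
[18] deliver 3→0 → ∅

1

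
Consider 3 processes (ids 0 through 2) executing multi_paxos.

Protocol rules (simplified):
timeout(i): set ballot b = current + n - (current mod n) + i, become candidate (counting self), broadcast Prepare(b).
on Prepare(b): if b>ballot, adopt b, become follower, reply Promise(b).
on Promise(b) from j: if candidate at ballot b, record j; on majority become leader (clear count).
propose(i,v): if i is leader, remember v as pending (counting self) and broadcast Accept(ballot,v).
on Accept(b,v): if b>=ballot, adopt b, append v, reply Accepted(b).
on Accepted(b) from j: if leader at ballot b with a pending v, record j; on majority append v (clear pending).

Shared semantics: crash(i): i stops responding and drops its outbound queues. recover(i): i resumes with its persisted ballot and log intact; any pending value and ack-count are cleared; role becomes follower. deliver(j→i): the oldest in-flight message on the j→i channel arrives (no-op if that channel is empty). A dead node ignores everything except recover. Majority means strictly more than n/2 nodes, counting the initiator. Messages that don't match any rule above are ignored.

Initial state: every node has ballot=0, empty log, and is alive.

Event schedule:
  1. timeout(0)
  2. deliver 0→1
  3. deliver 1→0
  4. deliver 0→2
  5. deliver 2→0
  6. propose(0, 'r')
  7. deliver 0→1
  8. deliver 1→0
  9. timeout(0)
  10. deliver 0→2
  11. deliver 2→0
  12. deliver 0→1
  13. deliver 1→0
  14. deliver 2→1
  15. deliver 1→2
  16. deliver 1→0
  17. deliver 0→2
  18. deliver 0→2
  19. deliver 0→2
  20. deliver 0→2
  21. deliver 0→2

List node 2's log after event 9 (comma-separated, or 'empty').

after 1 — timeout(0): n0:cand/b3/[-]
after 2 — deliver 0→1: n1:foll/b3/[-]
after 3 — deliver 1→0: n0:lead/b3/[-]
after 4 — deliver 0→2: n2:foll/b3/[-]
after 5 — deliver 2→0: ·
after 6 — propose(0,'r'): ·
after 7 — deliver 0→1: n1:foll/b3/[r]
after 8 — deliver 1→0: n0:lead/b3/[r]
after 9 — timeout(0): n0:cand/b6/[r]

empty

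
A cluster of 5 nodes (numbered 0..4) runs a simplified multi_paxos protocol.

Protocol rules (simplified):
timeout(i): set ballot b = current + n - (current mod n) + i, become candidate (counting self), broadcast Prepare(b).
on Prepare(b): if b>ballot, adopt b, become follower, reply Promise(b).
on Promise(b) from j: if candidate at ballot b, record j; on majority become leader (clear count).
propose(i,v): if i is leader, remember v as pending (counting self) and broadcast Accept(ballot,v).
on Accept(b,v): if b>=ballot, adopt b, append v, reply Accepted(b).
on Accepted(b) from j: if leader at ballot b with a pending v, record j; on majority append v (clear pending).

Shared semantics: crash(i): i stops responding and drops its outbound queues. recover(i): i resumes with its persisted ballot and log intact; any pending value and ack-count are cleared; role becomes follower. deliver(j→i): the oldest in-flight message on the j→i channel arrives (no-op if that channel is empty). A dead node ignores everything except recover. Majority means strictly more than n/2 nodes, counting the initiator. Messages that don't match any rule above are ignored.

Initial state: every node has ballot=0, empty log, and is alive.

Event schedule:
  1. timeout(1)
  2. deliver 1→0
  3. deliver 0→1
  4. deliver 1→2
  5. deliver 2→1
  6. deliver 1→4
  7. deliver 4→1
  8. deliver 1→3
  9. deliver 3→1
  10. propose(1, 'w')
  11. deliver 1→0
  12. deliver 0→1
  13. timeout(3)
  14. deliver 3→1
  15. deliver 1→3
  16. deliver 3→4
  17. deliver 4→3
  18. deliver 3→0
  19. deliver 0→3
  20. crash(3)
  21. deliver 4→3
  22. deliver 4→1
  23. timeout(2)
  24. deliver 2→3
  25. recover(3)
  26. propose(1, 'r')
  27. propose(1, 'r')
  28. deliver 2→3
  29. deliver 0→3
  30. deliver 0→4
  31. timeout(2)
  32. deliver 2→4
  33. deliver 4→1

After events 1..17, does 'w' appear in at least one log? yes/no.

[1] timeout(1) → N1(cand b6 [-])
[2] deliver 1→0 → N0(foll b6 [-])
[3] deliver 0→1 → ∅
[4] deliver 1→2 → N2(foll b6 [-])
[5] deliver 2→1 → N1(lead b6 [-])
[6] deliver 1→4 → N4(foll b6 [-])
[7] deliver 4→1 → ∅
[8] deliver 1→3 → N3(foll b6 [-])
[9] deliver 3→1 → ∅
[10] propose(1,'w') → ∅
[11] deliver 1→0 → N0(foll b6 [w])
[12] deliver 0→1 → ∅
[13] timeout(3) → N3(cand b13 [-])
[14] deliver 3→1 → N1(foll b13 [-])
[15] deliver 1→3 → ∅
[16] deliver 3→4 → N4(foll b13 [-])
[17] deliver 4→3 → ∅

yes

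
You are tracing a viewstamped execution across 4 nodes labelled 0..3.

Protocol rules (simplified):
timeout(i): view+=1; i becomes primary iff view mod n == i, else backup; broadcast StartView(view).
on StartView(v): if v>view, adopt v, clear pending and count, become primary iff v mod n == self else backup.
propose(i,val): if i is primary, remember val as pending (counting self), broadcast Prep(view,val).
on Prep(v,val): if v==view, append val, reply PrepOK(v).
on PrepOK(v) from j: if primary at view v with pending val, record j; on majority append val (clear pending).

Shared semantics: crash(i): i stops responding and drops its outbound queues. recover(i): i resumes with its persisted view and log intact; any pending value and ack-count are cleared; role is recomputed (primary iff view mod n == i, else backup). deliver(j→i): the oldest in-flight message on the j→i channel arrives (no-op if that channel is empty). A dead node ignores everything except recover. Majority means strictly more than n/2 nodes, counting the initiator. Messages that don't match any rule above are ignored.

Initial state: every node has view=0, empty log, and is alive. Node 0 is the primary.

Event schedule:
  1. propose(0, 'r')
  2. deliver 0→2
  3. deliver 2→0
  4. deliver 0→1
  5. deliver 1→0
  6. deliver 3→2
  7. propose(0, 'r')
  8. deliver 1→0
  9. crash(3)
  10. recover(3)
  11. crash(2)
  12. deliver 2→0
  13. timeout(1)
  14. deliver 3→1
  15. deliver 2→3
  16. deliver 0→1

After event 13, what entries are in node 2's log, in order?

r

1. propose(0,'r'):  nop
2. deliver 0→2:  <2:back v0 r>
3. deliver 2→0:  nop
4. deliver 0→1:  <1:back v0 r>
5. deliver 1→0:  <0:prim v0 r>
6. deliver 3→2:  nop
7. propose(0,'r'):  nop
8. deliver 1→0:  nop
9. crash(3):  <3:✗back v0 ->
10. recover(3):  <3:back v0 ->
11. crash(2):  <2:✗back v0 r>
12. deliver 2→0:  nop
13. timeout(1):  <1:prim v1 r>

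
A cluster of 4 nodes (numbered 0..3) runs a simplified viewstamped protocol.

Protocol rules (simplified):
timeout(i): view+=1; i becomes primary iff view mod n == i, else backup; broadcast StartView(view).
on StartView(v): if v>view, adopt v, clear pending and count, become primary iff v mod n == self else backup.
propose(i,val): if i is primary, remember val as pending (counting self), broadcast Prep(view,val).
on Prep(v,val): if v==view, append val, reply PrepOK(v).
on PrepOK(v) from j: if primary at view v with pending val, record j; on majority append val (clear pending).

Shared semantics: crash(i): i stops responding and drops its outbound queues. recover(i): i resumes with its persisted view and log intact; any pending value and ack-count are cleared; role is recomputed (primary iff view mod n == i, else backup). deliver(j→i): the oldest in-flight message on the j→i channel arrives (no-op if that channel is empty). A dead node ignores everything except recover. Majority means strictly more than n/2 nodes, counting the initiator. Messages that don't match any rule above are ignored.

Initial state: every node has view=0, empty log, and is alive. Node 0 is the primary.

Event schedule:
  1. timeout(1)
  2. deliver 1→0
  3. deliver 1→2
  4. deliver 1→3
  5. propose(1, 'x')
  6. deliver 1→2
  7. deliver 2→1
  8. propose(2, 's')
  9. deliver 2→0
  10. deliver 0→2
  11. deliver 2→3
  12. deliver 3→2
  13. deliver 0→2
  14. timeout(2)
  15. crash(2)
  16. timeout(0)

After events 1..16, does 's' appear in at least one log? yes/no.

no

step 1 timeout(1): 1={prim,v=1,log=-}
step 2 deliver 1→0: 0={back,v=1,log=-}
step 3 deliver 1→2: 2={back,v=1,log=-}
step 4 deliver 1→3: 3={back,v=1,log=-}
step 5 propose(1,'x'): —
step 6 deliver 1→2: 2={back,v=1,log=x}
step 7 deliver 2→1: —
step 8 propose(2,'s'): —
step 9 deliver 2→0: —
step 10 deliver 0→2: —
step 11 deliver 2→3: —
step 12 deliver 3→2: —
step 13 deliver 0→2: —
step 14 timeout(2): 2={prim,v=2,log=x}
step 15 crash(2): 2={✗prim,v=2,log=x}
step 16 timeout(0): 0={back,v=2,log=-}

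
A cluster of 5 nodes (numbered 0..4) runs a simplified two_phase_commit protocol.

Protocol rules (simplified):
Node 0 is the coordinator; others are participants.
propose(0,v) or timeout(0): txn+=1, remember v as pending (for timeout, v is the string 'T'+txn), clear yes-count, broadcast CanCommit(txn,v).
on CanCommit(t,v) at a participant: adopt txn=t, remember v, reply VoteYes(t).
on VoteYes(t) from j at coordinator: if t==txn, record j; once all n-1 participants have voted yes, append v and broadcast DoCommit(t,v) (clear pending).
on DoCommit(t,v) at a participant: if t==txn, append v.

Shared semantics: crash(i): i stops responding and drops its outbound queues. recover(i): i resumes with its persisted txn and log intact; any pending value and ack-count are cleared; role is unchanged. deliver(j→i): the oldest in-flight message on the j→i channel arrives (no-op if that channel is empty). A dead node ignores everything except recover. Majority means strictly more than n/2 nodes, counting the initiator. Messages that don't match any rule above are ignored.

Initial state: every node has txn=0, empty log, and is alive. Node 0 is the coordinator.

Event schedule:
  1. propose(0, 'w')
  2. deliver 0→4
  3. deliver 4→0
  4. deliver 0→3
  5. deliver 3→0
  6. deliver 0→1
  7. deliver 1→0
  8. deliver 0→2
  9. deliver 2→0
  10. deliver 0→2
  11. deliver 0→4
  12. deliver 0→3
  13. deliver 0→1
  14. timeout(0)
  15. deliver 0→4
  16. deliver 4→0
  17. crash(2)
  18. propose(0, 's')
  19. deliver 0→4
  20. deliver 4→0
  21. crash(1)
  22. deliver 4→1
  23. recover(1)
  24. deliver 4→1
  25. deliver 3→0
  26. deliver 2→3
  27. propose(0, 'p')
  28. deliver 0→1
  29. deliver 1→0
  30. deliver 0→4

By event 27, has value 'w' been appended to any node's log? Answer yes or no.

after 1 — propose(0,'w'): n0:coor/t1/[-]
after 2 — deliver 0→4: n4:part/t1/[-]
after 3 — deliver 4→0: ·
after 4 — deliver 0→3: n3:part/t1/[-]
after 5 — deliver 3→0: ·
after 6 — deliver 0→1: n1:part/t1/[-]
after 7 — deliver 1→0: ·
after 8 — deliver 0→2: n2:part/t1/[-]
after 9 — deliver 2→0: n0:coor/t1/[w]
after 10 — deliver 0→2: n2:part/t1/[w]
after 11 — deliver 0→4: n4:part/t1/[w]
after 12 — deliver 0→3: n3:part/t1/[w]
after 13 — deliver 0→1: n1:part/t1/[w]
after 14 — timeout(0): n0:coor/t2/[w]
after 15 — deliver 0→4: n4:part/t2/[w]
after 16 — deliver 4→0: ·
after 17 — crash(2): n2:✗part/t1/[w]
after 18 — propose(0,'s'): n0:coor/t3/[w]
after 19 — deliver 0→4: n4:part/t3/[w]
after 20 — deliver 4→0: ·
after 21 — crash(1): n1:✗part/t1/[w]
after 22 — deliver 4→1: ·
after 23 — recover(1): n1:part/t1/[w]
after 24 — deliver 4→1: ·
after 25 — deliver 3→0: ·
after 26 — deliver 2→3: ·
after 27 — propose(0,'p'): n0:coor/t4/[w]

yes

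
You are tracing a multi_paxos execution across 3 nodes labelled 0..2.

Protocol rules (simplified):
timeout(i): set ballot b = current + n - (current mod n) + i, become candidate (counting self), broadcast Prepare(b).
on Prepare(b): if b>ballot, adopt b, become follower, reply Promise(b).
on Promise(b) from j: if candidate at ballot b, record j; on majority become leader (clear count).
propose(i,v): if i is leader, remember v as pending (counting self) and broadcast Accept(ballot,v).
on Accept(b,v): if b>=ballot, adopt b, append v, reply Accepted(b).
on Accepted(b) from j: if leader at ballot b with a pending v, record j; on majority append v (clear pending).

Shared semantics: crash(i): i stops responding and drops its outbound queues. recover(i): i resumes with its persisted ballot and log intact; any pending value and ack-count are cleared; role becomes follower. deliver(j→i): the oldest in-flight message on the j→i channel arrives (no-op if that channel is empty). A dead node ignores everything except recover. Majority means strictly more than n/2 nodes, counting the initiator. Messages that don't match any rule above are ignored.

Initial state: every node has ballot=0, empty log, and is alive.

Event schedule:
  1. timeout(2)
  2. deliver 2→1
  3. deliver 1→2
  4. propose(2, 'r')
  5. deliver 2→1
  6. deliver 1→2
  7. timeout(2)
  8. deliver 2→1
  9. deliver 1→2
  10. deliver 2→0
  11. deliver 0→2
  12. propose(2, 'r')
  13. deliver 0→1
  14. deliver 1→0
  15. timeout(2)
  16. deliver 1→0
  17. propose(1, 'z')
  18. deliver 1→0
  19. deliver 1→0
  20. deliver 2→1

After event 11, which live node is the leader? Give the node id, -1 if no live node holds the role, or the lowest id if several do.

1. timeout(2):  <2:cand b5 ->
2. deliver 2→1:  <1:foll b5 ->
3. deliver 1→2:  <2:lead b5 ->
4. propose(2,'r'):  nop
5. deliver 2→1:  <1:foll b5 r>
6. deliver 1→2:  <2:lead b5 r>
7. timeout(2):  <2:cand b8 r>
8. deliver 2→1:  <1:foll b8 r>
9. deliver 1→2:  <2:lead b8 r>
10. deliver 2→0:  <0:foll b5 ->
11. deliver 0→2:  nop

2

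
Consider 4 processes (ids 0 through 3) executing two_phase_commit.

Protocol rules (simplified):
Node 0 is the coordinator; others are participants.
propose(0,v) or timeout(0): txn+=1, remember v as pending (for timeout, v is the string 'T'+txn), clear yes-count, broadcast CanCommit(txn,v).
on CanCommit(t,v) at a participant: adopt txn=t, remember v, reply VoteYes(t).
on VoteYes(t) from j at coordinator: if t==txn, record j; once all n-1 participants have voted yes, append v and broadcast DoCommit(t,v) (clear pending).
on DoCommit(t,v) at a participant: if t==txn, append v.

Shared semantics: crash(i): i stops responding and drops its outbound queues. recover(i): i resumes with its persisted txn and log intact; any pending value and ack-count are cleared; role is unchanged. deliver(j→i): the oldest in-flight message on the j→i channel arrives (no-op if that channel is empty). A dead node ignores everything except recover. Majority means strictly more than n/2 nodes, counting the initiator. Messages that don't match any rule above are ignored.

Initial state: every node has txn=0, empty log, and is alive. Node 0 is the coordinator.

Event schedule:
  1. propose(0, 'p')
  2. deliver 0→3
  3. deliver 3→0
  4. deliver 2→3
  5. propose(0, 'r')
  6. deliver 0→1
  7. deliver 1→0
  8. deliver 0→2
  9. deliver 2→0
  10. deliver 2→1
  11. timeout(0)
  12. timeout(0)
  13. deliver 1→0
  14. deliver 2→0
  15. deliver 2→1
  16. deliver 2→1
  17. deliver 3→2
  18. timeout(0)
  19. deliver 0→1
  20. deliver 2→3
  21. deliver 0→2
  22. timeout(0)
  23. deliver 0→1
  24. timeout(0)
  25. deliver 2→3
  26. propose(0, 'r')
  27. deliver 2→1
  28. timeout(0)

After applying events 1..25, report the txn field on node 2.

2

e1 propose(0,'p'): 0[coor,t=1,-]
e2 deliver 0→3: 3[part,t=1,-]
e3 deliver 3→0: ·
e4 deliver 2→3: ·
e5 propose(0,'r'): 0[coor,t=2,-]
e6 deliver 0→1: 1[part,t=1,-]
e7 deliver 1→0: ·
e8 deliver 0→2: 2[part,t=1,-]
e9 deliver 2→0: ·
e10 deliver 2→1: ·
e11 timeout(0): 0[coor,t=3,-]
e12 timeout(0): 0[coor,t=4,-]
e13 deliver 1→0: ·
e14 deliver 2→0: ·
e15 deliver 2→1: ·
e16 deliver 2→1: ·
e17 deliver 3→2: ·
e18 timeout(0): 0[coor,t=5,-]
e19 deliver 0→1: 1[part,t=2,-]
e20 deliver 2→3: ·
e21 deliver 0→2: 2[part,t=2,-]
e22 timeout(0): 0[coor,t=6,-]
e23 deliver 0→1: 1[part,t=3,-]
e24 timeout(0): 0[coor,t=7,-]
e25 deliver 2→3: ·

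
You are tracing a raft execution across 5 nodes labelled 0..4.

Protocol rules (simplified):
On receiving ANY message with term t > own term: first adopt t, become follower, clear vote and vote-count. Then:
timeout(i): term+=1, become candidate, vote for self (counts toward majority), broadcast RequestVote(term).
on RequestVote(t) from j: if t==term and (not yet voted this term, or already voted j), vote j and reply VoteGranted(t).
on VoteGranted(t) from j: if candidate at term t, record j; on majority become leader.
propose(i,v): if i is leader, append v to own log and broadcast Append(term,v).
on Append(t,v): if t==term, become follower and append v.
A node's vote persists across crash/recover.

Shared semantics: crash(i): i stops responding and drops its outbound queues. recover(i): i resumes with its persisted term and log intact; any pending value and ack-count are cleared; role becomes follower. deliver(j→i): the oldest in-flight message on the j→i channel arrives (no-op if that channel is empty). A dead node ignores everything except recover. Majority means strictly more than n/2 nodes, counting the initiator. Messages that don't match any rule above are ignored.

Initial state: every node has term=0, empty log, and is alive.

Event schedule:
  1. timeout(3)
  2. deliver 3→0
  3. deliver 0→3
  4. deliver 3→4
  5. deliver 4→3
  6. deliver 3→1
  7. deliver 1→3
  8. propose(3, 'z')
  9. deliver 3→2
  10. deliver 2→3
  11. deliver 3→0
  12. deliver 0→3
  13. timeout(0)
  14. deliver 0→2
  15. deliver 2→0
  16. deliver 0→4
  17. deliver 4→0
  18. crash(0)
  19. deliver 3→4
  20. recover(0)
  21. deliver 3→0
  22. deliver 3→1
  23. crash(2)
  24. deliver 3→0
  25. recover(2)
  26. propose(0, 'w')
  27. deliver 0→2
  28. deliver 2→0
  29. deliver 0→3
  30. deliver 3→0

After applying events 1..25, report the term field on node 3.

1

[1] timeout(3) → N3(cand t1 [-])
[2] deliver 3→0 → N0(foll t1 [-])
[3] deliver 0→3 → ∅
[4] deliver 3→4 → N4(foll t1 [-])
[5] deliver 4→3 → N3(lead t1 [-])
[6] deliver 3→1 → N1(foll t1 [-])
[7] deliver 1→3 → ∅
[8] propose(3,'z') → N3(lead t1 [z])
[9] deliver 3→2 → N2(foll t1 [-])
[10] deliver 2→3 → ∅
[11] deliver 3→0 → N0(foll t1 [z])
[12] deliver 0→3 → ∅
[13] timeout(0) → N0(cand t2 [z])
[14] deliver 0→2 → N2(foll t2 [-])
[15] deliver 2→0 → ∅
[16] deliver 0→4 → N4(foll t2 [-])
[17] deliver 4→0 → N0(lead t2 [z])
[18] crash(0) → N0(✗lead t2 [z])
[19] deliver 3→4 → ∅
[20] recover(0) → N0(foll t2 [z])
[21] deliver 3→0 → ∅
[22] deliver 3→1 → N1(foll t1 [z])
[23] crash(2) → N2(✗foll t2 [-])
[24] deliver 3→0 → ∅
[25] recover(2) → N2(foll t2 [-])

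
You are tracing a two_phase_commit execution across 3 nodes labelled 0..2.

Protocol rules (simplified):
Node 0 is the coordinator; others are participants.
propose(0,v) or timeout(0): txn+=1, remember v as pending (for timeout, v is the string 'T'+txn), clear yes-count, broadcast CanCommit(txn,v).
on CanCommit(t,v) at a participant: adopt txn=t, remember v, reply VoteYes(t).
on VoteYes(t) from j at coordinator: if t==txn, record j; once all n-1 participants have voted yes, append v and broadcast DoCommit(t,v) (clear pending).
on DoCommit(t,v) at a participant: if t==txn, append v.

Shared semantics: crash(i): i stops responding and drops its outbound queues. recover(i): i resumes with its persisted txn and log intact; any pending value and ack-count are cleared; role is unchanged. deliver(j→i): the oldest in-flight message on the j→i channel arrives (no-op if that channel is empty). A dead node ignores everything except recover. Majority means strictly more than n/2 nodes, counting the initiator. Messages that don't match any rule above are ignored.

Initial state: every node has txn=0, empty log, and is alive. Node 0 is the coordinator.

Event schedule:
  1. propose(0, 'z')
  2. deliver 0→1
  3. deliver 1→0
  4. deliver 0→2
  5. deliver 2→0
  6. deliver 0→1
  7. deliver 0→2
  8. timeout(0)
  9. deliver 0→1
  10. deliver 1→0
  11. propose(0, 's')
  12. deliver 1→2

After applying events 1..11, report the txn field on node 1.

step 1 propose(0,'z'): 0={coor,t=1,log=-}
step 2 deliver 0→1: 1={part,t=1,log=-}
step 3 deliver 1→0: —
step 4 deliver 0→2: 2={part,t=1,log=-}
step 5 deliver 2→0: 0={coor,t=1,log=z}
step 6 deliver 0→1: 1={part,t=1,log=z}
step 7 deliver 0→2: 2={part,t=1,log=z}
step 8 timeout(0): 0={coor,t=2,log=z}
step 9 deliver 0→1: 1={part,t=2,log=z}
step 10 deliver 1→0: —
step 11 propose(0,'s'): 0={coor,t=3,log=z}

2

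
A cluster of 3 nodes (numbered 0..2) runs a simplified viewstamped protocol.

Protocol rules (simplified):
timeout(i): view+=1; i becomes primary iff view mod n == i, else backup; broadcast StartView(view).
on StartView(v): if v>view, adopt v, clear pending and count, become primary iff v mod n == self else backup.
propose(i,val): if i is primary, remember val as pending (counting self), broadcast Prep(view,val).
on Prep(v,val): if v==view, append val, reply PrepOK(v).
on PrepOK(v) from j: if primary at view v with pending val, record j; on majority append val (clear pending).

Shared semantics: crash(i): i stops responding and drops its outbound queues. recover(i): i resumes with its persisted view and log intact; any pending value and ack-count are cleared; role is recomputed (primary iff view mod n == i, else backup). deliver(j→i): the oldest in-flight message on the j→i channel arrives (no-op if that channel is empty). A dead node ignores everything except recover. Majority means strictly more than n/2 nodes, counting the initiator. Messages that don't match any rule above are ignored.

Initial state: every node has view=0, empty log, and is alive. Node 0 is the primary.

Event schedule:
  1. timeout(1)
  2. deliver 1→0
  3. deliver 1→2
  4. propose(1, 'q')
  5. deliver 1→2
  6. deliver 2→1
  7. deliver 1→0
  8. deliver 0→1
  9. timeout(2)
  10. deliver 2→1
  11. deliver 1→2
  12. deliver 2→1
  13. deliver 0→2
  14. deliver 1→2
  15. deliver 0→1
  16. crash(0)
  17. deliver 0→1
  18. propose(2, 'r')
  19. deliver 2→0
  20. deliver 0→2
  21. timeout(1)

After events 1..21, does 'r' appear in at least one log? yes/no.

no

step 1 timeout(1): 1={prim,v=1,log=-}
step 2 deliver 1→0: 0={back,v=1,log=-}
step 3 deliver 1→2: 2={back,v=1,log=-}
step 4 propose(1,'q'): —
step 5 deliver 1→2: 2={back,v=1,log=q}
step 6 deliver 2→1: 1={prim,v=1,log=q}
step 7 deliver 1→0: 0={back,v=1,log=q}
step 8 deliver 0→1: —
step 9 timeout(2): 2={prim,v=2,log=q}
step 10 deliver 2→1: 1={back,v=2,log=q}
step 11 deliver 1→2: —
step 12 deliver 2→1: —
step 13 deliver 0→2: —
step 14 deliver 1→2: —
step 15 deliver 0→1: —
step 16 crash(0): 0={✗back,v=1,log=q}
step 17 deliver 0→1: —
step 18 propose(2,'r'): —
step 19 deliver 2→0: —
step 20 deliver 0→2: —
step 21 timeout(1): 1={back,v=3,log=q}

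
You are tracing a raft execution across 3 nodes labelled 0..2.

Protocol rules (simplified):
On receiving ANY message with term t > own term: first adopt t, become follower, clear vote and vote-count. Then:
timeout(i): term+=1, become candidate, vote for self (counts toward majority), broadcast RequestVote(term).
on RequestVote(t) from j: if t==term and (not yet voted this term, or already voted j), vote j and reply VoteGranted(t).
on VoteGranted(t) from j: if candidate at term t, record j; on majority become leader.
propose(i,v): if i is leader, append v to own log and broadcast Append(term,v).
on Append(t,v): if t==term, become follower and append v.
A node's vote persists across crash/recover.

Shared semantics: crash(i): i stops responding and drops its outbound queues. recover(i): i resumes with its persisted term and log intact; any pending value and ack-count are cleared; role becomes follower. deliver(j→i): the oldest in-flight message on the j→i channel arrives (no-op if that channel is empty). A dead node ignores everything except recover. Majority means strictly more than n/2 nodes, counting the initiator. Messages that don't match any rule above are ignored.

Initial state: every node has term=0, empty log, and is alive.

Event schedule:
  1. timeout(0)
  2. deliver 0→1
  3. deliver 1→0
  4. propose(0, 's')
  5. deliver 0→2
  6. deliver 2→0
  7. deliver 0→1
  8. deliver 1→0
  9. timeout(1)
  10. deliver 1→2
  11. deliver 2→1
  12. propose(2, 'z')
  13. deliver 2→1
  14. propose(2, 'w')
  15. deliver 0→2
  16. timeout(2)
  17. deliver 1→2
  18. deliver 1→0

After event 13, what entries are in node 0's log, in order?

s

1. timeout(0):  <0:cand t1 ->
2. deliver 0→1:  <1:foll t1 ->
3. deliver 1→0:  <0:lead t1 ->
4. propose(0,'s'):  <0:lead t1 s>
5. deliver 0→2:  <2:foll t1 ->
6. deliver 2→0:  nop
7. deliver 0→1:  <1:foll t1 s>
8. deliver 1→0:  nop
9. timeout(1):  <1:cand t2 s>
10. deliver 1→2:  <2:foll t2 ->
11. deliver 2→1:  <1:lead t2 s>
12. propose(2,'z'):  nop
13. deliver 2→1:  nop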